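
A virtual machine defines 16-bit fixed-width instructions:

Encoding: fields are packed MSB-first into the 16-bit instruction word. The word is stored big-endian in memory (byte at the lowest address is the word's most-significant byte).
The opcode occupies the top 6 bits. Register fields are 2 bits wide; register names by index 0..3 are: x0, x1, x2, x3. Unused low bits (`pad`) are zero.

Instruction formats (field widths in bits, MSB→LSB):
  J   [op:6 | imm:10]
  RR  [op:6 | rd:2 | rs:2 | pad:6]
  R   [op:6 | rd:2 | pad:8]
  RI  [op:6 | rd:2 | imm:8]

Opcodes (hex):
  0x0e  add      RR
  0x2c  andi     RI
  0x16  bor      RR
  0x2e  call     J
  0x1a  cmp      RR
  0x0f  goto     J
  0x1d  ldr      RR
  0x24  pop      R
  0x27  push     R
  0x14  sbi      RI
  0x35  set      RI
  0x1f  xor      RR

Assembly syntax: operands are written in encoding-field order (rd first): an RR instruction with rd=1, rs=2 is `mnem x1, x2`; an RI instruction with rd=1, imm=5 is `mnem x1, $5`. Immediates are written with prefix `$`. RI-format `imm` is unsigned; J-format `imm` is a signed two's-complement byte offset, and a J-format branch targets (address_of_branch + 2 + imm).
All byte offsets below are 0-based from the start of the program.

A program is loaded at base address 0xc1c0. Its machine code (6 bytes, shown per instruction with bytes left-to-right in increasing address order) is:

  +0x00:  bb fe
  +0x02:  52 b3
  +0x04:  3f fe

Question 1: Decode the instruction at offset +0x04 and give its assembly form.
goto $-2

off 0x04: read 3f fe as big → 0x3ffe
  top 6b → 0xf → goto [J]
  imm@[9:0]=0x3fe (s10→-2) ⇒ $-2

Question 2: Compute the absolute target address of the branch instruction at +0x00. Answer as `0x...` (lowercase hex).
[00] bb fe → 0xbbfe
  opcode bits[15:10]=0x2e: call/J
  imm@[9:0]=0x3fe (s10→-2) ⇒ $-2
  target = base 0xc1c0 + off 0x00 + 2 + imm -2 = 0xc1c0

0xc1c0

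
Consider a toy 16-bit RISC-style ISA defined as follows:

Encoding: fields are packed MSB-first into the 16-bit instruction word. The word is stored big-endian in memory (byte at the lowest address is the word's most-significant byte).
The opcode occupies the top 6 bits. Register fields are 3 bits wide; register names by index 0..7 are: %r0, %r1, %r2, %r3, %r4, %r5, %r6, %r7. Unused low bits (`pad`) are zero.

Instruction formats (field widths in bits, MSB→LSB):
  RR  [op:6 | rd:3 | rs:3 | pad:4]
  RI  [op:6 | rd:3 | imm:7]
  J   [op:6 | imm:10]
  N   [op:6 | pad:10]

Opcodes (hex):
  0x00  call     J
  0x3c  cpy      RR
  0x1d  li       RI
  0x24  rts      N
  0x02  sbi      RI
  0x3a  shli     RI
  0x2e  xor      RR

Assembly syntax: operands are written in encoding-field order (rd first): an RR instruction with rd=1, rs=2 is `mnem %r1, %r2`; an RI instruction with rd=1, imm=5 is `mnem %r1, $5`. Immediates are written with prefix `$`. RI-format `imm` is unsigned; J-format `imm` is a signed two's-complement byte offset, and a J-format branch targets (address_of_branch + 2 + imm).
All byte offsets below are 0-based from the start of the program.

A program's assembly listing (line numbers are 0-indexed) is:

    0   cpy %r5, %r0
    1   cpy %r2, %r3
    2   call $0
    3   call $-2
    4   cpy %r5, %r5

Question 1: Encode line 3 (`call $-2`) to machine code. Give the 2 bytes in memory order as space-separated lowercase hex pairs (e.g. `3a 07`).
L3: call op=0x0:6|imm=-2:10 ⇒ 0x03fe ⇒ big 03 fe

03 fe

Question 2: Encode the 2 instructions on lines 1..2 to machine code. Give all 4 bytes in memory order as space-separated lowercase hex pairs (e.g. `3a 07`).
f1 30 00 00

line 1 (cpy): pack op=0x3c:6|rd=2:3|rs=3:3|pad=0:4 = 0xf130; big→ f1 30
line 2 (call): pack op=0x0:6|imm=0:10 = 0x0000; big→ 00 00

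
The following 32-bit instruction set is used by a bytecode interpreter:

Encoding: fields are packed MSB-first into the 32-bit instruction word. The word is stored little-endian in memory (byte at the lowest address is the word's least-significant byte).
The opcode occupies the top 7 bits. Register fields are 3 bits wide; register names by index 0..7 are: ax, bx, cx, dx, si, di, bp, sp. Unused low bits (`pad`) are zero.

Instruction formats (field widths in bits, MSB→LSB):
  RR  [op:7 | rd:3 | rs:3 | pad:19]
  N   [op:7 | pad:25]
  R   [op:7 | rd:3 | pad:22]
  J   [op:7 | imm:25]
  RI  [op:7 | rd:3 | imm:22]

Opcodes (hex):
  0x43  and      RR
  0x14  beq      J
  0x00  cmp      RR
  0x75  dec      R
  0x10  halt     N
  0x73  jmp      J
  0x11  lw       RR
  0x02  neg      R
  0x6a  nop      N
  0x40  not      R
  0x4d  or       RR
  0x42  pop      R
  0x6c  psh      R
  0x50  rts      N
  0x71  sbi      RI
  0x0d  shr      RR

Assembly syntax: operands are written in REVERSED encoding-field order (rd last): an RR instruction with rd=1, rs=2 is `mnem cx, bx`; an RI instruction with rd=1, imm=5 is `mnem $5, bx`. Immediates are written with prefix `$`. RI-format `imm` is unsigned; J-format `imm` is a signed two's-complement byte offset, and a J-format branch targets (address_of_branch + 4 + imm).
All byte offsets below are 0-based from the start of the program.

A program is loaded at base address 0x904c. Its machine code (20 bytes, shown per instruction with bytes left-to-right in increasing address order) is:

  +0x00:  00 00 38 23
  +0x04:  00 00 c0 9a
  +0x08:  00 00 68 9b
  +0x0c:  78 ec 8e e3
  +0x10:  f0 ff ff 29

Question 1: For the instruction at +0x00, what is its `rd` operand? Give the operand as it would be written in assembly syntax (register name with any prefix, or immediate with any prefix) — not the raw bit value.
off 0x00: read 00 00 38 23 as little → 0x23380000
  opcode bits[31:25]=0x11: lw/RR
  rd@[24:22]=0x4 ⇒ si
  rs@[21:19]=0x7 ⇒ sp

si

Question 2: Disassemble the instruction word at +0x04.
off 0x04: read 00 00 c0 9a as little → 0x9ac00000
  opcode bits[31:25]=0x4d: or/RR
  [24:22] rd=3 = dx
  [21:19] rs=0 = ax

or ax, dx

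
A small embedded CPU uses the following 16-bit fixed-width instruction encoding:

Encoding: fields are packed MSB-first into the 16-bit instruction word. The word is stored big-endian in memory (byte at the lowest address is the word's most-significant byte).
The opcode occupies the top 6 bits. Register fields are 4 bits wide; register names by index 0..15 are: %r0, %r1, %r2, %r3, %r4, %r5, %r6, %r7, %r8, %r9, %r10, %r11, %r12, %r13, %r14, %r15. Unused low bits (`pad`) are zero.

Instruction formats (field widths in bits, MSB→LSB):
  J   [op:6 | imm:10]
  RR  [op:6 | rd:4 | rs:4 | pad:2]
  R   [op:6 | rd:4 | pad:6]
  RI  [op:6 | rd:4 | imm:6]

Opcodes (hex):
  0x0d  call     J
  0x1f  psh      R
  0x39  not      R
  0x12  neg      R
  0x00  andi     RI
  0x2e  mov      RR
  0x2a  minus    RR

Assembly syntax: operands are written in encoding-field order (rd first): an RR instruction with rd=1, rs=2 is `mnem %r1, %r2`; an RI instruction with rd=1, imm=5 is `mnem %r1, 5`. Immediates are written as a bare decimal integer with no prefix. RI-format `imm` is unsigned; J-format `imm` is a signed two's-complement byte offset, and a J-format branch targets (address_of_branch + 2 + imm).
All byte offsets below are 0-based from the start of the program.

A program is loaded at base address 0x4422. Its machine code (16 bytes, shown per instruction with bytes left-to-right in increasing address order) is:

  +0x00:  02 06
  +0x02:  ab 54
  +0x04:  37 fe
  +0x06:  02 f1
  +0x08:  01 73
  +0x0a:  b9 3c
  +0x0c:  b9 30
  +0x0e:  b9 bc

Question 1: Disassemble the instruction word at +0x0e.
mov %r6, %r15

[0e] b9 bc → 0xb9bc
  opcode bits[15:10]=0x2e: mov/RR
  rd: (w>>6)&0xf=0x6 → %r6
  rs: (w>>2)&0xf=0xf → %r15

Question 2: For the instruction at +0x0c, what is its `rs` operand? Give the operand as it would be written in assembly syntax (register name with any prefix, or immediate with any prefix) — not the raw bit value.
[0c] b9 30 → 0xb930
  opcode bits[15:10]=0x2e: mov/RR
  [9:6] rd=4 = %r4
  [5:2] rs=12 = %r12

%r12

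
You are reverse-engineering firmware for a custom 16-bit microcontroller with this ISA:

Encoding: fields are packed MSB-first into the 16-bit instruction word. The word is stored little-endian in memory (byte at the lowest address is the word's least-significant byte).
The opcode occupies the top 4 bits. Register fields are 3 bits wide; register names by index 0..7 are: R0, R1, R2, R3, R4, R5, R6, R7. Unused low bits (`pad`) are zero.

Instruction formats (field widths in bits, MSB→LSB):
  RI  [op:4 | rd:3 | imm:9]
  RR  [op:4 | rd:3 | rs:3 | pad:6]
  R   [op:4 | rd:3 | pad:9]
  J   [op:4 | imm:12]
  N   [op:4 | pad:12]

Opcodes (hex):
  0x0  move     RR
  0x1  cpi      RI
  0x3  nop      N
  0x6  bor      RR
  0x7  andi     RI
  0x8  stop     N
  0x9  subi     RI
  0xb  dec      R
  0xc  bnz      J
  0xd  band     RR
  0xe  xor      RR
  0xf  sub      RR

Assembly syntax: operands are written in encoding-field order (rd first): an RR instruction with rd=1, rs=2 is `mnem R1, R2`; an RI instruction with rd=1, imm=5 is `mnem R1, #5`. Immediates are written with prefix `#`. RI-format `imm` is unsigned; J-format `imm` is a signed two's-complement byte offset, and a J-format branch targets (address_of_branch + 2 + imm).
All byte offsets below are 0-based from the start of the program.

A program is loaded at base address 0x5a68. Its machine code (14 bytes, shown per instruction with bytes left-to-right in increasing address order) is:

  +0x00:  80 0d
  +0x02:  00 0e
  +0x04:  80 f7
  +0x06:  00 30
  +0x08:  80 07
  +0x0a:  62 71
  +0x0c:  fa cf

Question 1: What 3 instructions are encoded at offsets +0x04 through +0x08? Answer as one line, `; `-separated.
sub R3, R6; nop; move R3, R6

@+04  little-endian(80 f7) = 0xf780
  op=0xf780>>12=0xf ⇒ sub (RR)
  [11:9] rd=3 = R3
  [8:6] rs=6 = R6
@+06  little-endian(00 30) = 0x3000
  op=0x3000>>12=0x3 ⇒ nop (N)
@+08  little-endian(80 07) = 0x0780
  op=0x0780>>12=0x0 ⇒ move (RR)
  [11:9] rd=3 = R3
  [8:6] rs=6 = R6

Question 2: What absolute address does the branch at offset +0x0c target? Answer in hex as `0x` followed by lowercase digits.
[0c] fa cf → 0xcffa
  op=0xcffa>>12=0xc ⇒ bnz (J)
  imm@[11:0]=0xffa (s12→-6) ⇒ #-6
  target = base 0x5a68 + off 0x0c + 2 + imm -6 = 0x5a70

0x5a70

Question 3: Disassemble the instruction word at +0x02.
move R7, R0

+0x02: 00 0e ⇒ word 0x0e00 (little)
  opcode bits[15:12]=0x0: move/RR
  rd@[11:9]=0x7 ⇒ R7
  rs@[8:6]=0x0 ⇒ R0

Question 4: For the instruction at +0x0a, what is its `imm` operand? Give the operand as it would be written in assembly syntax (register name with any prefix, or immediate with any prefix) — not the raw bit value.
+0x0a: 62 71 ⇒ word 0x7162 (little)
  top 4b → 0x7 → andi [RI]
  rd@[11:9]=0x0 ⇒ R0
  imm@[8:0]=0x162 ⇒ #354

#354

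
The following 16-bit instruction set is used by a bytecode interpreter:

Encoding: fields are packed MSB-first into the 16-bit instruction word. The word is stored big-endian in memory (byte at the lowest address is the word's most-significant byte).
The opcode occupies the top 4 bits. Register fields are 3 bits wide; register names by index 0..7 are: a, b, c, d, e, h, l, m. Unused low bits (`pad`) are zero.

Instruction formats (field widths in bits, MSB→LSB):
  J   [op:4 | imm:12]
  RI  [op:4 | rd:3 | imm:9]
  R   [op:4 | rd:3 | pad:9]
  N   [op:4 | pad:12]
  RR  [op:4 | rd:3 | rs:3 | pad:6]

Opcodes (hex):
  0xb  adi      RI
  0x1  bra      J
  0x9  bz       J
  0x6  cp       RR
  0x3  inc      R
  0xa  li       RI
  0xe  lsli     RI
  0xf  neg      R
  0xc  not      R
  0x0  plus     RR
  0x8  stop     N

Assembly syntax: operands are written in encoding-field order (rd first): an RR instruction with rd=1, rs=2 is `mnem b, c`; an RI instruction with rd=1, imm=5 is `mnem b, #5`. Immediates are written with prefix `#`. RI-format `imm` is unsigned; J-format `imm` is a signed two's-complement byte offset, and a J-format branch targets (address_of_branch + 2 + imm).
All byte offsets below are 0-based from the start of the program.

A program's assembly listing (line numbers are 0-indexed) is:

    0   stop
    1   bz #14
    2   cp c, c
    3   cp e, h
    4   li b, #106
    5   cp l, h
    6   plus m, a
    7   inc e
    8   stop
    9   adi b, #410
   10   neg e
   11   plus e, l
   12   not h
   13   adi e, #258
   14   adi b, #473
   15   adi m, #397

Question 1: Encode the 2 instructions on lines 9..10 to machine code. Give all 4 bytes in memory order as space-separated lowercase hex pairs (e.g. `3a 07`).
b3 9a f8 00

line 9 (adi): pack op=0xb:4|rd=1:3|imm=410:9 = 0xb39a; big→ b3 9a
line 10 (neg): pack op=0xf:4|rd=4:3|pad=0:9 = 0xf800; big→ f8 00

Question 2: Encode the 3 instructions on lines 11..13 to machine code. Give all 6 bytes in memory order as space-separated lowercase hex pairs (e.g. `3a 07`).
L11: plus op=0x0:4|rd=4:3|rs=6:3|pad=0:6 ⇒ 0x0980 ⇒ big 09 80
L12: not op=0xc:4|rd=5:3|pad=0:9 ⇒ 0xca00 ⇒ big ca 00
L13: adi op=0xb:4|rd=4:3|imm=258:9 ⇒ 0xb902 ⇒ big b9 02

09 80 ca 00 b9 02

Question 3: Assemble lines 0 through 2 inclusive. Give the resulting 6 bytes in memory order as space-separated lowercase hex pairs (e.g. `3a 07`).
80 00 90 0e 64 80

line 0 (stop): pack op=0x8:4|pad=0:12 = 0x8000; big→ 80 00
line 1 (bz): pack op=0x9:4|imm=14:12 = 0x900e; big→ 90 0e
line 2 (cp): pack op=0x6:4|rd=2:3|rs=2:3|pad=0:6 = 0x6480; big→ 64 80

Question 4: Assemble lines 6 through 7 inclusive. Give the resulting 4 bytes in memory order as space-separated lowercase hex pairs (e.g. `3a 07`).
0e 00 38 00

line 6 (plus): pack op=0x0:4|rd=7:3|rs=0:3|pad=0:6 = 0x0e00; big→ 0e 00
line 7 (inc): pack op=0x3:4|rd=4:3|pad=0:9 = 0x3800; big→ 38 00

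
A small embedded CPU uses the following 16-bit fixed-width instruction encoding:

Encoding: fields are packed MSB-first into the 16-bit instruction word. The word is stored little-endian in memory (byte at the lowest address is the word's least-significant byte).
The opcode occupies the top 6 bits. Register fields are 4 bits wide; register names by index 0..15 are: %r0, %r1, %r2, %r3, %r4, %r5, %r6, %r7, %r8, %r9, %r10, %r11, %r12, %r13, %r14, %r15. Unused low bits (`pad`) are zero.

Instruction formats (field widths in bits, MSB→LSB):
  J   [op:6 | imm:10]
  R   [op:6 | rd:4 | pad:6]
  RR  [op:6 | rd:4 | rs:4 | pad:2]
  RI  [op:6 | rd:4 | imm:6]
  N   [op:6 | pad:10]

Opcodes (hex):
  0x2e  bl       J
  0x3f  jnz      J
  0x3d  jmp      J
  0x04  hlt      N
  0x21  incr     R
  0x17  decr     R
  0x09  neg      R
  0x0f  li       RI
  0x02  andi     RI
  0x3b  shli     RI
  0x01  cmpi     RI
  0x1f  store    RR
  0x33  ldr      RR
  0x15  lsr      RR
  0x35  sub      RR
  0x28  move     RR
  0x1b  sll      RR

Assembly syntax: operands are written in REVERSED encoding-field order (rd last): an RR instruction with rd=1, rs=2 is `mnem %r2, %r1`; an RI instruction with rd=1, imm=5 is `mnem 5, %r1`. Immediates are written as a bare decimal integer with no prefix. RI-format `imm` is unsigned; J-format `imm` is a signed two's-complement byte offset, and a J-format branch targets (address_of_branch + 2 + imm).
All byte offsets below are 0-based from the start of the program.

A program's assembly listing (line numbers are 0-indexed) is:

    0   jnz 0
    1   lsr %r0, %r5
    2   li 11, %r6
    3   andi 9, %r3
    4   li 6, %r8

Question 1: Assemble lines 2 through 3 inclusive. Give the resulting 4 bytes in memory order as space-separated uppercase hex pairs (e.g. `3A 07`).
8B 3D C9 08

L2: li op=0xf:6|rd=6:4|imm=11:6 ⇒ 0x3d8b ⇒ little 8b 3d
L3: andi op=0x2:6|rd=3:4|imm=9:6 ⇒ 0x08c9 ⇒ little c9 08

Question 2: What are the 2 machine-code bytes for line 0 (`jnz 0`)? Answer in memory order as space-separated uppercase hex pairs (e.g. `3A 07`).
L0: jnz op=0x3f:6|imm=0:10 ⇒ 0xfc00 ⇒ little 00 fc

00 FC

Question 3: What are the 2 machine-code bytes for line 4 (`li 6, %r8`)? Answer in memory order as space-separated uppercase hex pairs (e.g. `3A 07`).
06 3E

L4: li op=0xf:6|rd=8:4|imm=6:6 ⇒ 0x3e06 ⇒ little 06 3e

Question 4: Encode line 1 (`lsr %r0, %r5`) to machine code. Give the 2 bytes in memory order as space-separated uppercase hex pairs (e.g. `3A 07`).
line 1 (lsr): pack op=0x15:6|rd=5:4|rs=0:4|pad=0:2 = 0x5540; little→ 40 55

40 55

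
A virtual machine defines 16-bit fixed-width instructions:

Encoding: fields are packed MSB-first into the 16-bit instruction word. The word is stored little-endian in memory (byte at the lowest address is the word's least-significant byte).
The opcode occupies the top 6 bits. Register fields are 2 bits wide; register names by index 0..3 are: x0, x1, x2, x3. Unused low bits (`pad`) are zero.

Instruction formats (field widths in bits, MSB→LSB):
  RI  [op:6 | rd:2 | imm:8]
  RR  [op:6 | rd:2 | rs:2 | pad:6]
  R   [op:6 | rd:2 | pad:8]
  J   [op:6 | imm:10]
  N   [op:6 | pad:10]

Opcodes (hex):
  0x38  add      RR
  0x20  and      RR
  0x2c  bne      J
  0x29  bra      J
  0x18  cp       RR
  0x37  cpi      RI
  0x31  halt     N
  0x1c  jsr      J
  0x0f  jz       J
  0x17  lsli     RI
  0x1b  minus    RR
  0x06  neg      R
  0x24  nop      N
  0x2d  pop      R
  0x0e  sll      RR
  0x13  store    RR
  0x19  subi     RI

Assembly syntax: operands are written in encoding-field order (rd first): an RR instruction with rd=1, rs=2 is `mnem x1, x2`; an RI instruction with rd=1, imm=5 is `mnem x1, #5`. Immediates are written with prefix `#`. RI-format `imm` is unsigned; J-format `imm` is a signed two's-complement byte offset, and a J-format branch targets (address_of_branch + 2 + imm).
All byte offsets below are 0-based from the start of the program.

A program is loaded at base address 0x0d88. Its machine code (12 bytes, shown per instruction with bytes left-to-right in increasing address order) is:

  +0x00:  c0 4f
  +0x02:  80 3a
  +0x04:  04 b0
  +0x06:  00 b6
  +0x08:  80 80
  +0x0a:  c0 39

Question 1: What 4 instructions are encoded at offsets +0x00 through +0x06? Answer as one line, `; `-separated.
store x3, x3; sll x2, x2; bne #4; pop x2

off 0x00: read c0 4f as little → 0x4fc0
  top 6b → 0x13 → store [RR]
  rd: (w>>8)&0x3=0x3 → x3
  rs: (w>>6)&0x3=0x3 → x3
off 0x02: read 80 3a as little → 0x3a80
  top 6b → 0xe → sll [RR]
  rd: (w>>8)&0x3=0x2 → x2
  rs: (w>>6)&0x3=0x2 → x2
off 0x04: read 04 b0 as little → 0xb004
  top 6b → 0x2c → bne [J]
  imm: (w>>0)&0x3ff=0x4 → #4
off 0x06: read 00 b6 as little → 0xb600
  top 6b → 0x2d → pop [R]
  rd: (w>>8)&0x3=0x2 → x2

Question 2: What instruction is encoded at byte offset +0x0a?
sll x1, x3

off 0x0a: read c0 39 as little → 0x39c0
  top 6b → 0xe → sll [RR]
  rd: (w>>8)&0x3=0x1 → x1
  rs: (w>>6)&0x3=0x3 → x3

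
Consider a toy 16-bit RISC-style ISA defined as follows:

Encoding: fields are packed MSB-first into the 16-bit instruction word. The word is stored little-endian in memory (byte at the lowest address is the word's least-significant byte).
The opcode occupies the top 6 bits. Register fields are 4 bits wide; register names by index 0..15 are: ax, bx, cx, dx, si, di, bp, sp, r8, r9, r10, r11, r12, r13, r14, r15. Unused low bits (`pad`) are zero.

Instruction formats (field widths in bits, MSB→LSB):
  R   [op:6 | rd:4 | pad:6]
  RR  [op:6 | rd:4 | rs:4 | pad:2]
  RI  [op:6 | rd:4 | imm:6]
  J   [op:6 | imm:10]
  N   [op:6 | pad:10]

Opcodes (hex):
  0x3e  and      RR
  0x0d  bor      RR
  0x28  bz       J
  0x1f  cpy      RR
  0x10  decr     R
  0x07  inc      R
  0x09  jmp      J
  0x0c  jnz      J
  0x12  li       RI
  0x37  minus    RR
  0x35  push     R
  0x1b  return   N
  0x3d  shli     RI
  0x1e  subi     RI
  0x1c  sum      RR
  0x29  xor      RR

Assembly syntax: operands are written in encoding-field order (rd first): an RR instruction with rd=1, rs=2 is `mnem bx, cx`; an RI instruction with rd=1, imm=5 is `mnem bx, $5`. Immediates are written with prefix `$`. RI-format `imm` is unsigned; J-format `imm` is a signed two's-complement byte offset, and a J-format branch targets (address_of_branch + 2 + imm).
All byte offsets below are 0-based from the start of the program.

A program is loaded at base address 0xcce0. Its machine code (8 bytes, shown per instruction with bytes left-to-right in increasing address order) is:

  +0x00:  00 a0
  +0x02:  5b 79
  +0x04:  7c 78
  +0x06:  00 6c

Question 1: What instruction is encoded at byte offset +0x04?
+0x04: 7c 78 ⇒ word 0x787c (little)
  top 6b → 0x1e → subi [RI]
  [9:6] rd=1 = bx
  [5:0] imm=60 = $60

subi bx, $60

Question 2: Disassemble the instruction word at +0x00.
+0x00: 00 a0 ⇒ word 0xa000 (little)
  op=0xa000>>10=0x28 ⇒ bz (J)
  imm@[9:0]=0x0 ⇒ $0

bz $0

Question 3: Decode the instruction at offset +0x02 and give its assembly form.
+0x02: 5b 79 ⇒ word 0x795b (little)
  opcode bits[15:10]=0x1e: subi/RI
  rd@[9:6]=0x5 ⇒ di
  imm@[5:0]=0x1b ⇒ $27

subi di, $27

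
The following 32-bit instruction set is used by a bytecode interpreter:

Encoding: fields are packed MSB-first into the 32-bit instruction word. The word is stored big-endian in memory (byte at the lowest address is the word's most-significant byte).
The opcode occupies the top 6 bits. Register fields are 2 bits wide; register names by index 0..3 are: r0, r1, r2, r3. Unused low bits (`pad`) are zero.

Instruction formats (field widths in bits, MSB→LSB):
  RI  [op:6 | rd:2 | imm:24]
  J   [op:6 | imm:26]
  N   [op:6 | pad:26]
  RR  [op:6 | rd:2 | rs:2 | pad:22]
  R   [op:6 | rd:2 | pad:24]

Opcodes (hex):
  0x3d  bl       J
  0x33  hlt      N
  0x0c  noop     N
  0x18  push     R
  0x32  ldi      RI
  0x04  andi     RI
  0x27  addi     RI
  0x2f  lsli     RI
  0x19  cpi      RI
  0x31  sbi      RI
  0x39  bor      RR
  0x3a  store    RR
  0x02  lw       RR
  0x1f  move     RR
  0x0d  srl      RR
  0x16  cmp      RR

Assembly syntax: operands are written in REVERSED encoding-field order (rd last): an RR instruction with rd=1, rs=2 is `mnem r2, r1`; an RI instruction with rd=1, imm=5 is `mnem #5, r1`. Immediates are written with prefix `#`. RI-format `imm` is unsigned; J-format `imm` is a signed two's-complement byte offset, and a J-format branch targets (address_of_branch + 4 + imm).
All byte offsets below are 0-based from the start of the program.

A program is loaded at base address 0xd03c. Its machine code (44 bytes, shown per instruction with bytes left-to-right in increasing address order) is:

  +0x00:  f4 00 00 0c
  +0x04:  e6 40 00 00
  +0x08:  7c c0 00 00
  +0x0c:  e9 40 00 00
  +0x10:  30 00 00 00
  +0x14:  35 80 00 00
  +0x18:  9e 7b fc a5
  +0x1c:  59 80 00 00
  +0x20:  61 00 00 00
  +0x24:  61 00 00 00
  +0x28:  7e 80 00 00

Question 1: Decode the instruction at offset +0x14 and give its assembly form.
@+14  big-endian(35 80 00 00) = 0x35800000
  top 6b → 0xd → srl [RR]
  rd: (w>>24)&0x3=0x1 → r1
  rs: (w>>22)&0x3=0x2 → r2

srl r2, r1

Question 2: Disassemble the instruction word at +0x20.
+0x20: 61 00 00 00 ⇒ word 0x61000000 (big)
  opcode bits[31:26]=0x18: push/R
  rd@[25:24]=0x1 ⇒ r1

push r1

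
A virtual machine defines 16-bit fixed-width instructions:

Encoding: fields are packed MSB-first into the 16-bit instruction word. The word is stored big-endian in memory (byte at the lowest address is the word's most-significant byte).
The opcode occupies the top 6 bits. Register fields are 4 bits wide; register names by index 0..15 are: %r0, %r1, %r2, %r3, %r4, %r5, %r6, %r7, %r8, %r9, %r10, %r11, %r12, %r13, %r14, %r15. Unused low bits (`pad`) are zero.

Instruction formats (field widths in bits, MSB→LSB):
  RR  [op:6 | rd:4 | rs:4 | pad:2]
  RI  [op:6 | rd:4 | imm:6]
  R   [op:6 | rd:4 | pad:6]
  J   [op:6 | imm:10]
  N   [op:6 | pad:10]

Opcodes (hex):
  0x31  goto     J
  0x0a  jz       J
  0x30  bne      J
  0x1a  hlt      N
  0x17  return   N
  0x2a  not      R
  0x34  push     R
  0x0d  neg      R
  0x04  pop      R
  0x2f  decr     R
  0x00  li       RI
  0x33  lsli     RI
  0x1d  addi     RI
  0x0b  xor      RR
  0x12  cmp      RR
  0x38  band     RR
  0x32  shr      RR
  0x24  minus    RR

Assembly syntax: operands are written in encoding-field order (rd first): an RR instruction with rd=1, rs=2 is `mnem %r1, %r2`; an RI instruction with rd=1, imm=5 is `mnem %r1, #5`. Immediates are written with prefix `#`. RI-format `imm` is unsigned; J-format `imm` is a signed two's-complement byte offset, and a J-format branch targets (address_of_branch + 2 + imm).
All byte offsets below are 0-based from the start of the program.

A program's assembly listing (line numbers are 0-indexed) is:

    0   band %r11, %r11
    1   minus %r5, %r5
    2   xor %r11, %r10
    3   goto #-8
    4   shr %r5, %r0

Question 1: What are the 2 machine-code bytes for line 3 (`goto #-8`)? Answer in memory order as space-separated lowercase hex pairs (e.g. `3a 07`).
c7 f8

line 3 (goto): pack op=0x31:6|imm=-8:10 = 0xc7f8; big→ c7 f8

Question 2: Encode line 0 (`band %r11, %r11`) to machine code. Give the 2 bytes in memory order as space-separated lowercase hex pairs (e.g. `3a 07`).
e2 ec

0. band fields op=0x38:6|rd=11:4|rs=11:4|pad=0:2 → word e2ech → e2 ec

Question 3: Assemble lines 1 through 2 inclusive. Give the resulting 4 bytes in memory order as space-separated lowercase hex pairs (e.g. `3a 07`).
L1: minus op=0x24:6|rd=5:4|rs=5:4|pad=0:2 ⇒ 0x9154 ⇒ big 91 54
L2: xor op=0xb:6|rd=11:4|rs=10:4|pad=0:2 ⇒ 0x2ee8 ⇒ big 2e e8

91 54 2e e8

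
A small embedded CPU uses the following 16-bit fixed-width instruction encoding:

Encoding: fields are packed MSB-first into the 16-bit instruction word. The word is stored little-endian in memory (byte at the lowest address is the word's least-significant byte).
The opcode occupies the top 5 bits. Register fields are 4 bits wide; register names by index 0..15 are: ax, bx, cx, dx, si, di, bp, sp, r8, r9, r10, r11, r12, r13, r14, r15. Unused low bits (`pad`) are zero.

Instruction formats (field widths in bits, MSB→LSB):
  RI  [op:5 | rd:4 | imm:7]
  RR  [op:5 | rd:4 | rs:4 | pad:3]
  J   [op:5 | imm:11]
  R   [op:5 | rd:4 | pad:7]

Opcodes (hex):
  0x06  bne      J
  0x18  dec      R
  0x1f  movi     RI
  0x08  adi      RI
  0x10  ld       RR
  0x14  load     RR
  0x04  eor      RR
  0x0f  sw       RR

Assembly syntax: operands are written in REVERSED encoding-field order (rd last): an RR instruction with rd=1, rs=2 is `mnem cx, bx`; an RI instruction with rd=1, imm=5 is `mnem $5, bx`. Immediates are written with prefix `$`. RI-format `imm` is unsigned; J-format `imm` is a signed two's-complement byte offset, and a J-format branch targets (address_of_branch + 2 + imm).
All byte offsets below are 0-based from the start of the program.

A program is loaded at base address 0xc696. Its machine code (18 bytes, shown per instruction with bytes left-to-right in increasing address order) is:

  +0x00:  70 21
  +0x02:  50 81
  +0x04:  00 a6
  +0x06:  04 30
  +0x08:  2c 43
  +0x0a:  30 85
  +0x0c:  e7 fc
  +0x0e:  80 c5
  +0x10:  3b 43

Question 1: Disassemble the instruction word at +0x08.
@+08  little-endian(2c 43) = 0x432c
  top 5b → 0x8 → adi [RI]
  rd@[10:7]=0x6 ⇒ bp
  imm@[6:0]=0x2c ⇒ $44

adi $44, bp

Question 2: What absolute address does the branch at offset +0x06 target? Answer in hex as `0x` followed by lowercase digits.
0xc6a2

+0x06: 04 30 ⇒ word 0x3004 (little)
  top 5b → 0x6 → bne [J]
  imm: (w>>0)&0x7ff=0x4 → $4
  target = base 0xc696 + off 0x06 + 2 + imm 4 = 0xc6a2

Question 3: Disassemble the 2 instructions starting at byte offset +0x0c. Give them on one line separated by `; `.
movi $103, r9; dec r11

off 0x0c: read e7 fc as little → 0xfce7
  top 5b → 0x1f → movi [RI]
  rd@[10:7]=0x9 ⇒ r9
  imm@[6:0]=0x67 ⇒ $103
off 0x0e: read 80 c5 as little → 0xc580
  top 5b → 0x18 → dec [R]
  rd@[10:7]=0xb ⇒ r11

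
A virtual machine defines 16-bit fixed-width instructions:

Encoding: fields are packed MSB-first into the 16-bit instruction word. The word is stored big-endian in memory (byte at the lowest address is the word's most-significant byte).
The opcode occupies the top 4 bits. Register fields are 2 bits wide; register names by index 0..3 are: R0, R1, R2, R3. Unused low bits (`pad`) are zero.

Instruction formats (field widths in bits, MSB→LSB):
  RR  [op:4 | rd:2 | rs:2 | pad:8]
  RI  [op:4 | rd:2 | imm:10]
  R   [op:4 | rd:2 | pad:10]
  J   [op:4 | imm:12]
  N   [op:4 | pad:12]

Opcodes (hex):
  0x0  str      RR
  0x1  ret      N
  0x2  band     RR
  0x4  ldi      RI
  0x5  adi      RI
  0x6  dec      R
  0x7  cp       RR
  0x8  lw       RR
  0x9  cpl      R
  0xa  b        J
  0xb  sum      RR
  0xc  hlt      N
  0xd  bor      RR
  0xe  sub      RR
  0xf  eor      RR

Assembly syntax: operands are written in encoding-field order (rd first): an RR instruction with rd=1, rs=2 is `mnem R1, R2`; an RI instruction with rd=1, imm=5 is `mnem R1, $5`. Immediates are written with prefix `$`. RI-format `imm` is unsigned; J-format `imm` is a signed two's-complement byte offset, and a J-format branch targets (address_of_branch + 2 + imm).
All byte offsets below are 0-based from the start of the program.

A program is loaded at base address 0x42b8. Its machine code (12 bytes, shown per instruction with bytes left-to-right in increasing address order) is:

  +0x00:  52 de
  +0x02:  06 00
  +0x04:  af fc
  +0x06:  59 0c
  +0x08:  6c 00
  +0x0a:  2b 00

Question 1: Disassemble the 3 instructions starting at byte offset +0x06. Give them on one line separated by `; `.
adi R2, $268; dec R3; band R2, R3

off 0x06: read 59 0c as big → 0x590c
  opcode bits[15:12]=0x5: adi/RI
  rd: (w>>10)&0x3=0x2 → R2
  imm: (w>>0)&0x3ff=0x10c → $268
off 0x08: read 6c 00 as big → 0x6c00
  opcode bits[15:12]=0x6: dec/R
  rd: (w>>10)&0x3=0x3 → R3
off 0x0a: read 2b 00 as big → 0x2b00
  opcode bits[15:12]=0x2: band/RR
  rd: (w>>10)&0x3=0x2 → R2
  rs: (w>>8)&0x3=0x3 → R3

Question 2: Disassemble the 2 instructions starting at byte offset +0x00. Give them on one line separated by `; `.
off 0x00: read 52 de as big → 0x52de
  top 4b → 0x5 → adi [RI]
  rd@[11:10]=0x0 ⇒ R0
  imm@[9:0]=0x2de ⇒ $734
off 0x02: read 06 00 as big → 0x0600
  top 4b → 0x0 → str [RR]
  rd@[11:10]=0x1 ⇒ R1
  rs@[9:8]=0x2 ⇒ R2

adi R0, $734; str R1, R2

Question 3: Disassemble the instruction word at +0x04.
b $-4

@+04  big-endian(af fc) = 0xaffc
  opcode bits[15:12]=0xa: b/J
  imm@[11:0]=0xffc (s12→-4) ⇒ $-4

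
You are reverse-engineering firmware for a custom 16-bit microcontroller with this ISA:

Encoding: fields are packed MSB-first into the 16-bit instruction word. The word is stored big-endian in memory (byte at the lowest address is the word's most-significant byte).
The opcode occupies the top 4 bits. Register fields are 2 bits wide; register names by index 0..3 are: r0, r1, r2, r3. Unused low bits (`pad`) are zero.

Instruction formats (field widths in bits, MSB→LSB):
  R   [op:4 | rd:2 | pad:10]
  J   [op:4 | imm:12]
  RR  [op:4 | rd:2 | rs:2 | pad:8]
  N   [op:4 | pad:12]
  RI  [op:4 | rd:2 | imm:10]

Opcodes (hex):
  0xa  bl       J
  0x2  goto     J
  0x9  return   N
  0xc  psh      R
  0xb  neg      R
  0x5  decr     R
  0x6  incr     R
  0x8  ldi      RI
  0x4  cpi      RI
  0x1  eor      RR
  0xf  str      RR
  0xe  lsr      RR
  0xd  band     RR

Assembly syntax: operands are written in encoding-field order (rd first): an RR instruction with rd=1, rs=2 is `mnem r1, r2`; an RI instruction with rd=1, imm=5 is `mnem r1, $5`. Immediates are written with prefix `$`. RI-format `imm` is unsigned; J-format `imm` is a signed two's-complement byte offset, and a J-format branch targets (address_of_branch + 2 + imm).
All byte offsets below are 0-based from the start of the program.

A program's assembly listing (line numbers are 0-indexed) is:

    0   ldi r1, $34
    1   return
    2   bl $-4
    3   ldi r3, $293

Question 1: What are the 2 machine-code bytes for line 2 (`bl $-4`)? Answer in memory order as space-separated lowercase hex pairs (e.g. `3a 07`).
af fc

line 2 (bl): pack op=0xa:4|imm=-4:12 = 0xaffc; big→ af fc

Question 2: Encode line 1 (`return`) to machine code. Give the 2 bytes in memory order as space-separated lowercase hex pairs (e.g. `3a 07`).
90 00

L1: return op=0x9:4|pad=0:12 ⇒ 0x9000 ⇒ big 90 00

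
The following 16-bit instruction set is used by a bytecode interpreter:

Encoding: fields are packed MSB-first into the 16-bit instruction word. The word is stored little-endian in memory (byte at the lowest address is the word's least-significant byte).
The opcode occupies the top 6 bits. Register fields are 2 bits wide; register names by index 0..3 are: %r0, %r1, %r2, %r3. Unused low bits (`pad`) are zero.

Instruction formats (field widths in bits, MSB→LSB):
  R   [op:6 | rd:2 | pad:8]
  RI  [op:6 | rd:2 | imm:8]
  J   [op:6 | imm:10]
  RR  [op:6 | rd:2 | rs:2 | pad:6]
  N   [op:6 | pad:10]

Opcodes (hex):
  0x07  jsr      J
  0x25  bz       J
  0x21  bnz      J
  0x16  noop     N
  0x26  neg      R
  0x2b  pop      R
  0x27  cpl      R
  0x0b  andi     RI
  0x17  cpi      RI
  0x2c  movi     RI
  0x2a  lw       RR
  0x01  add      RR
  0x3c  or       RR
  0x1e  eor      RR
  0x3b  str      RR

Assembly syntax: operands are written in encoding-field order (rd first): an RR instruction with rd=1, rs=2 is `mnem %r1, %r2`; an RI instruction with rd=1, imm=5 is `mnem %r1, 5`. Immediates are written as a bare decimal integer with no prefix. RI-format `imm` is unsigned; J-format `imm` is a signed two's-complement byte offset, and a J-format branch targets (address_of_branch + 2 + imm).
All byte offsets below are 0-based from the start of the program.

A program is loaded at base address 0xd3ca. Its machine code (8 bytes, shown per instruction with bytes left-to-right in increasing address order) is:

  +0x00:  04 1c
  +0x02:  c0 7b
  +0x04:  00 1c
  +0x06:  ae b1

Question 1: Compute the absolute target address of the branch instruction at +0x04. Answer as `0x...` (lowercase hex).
0xd3d0

@+04  little-endian(00 1c) = 0x1c00
  top 6b → 0x7 → jsr [J]
  [9:0] imm=0 = 0
  target = base 0xd3ca + off 0x04 + 2 + imm 0 = 0xd3d0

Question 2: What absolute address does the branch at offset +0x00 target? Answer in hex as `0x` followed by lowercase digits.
+0x00: 04 1c ⇒ word 0x1c04 (little)
  op=0x1c04>>10=0x7 ⇒ jsr (J)
  imm@[9:0]=0x4 ⇒ 4
  target = base 0xd3ca + off 0x00 + 2 + imm 4 = 0xd3d0

0xd3d0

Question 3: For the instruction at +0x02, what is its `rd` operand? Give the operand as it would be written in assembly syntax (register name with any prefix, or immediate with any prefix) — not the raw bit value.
off 0x02: read c0 7b as little → 0x7bc0
  top 6b → 0x1e → eor [RR]
  rd: (w>>8)&0x3=0x3 → %r3
  rs: (w>>6)&0x3=0x3 → %r3

%r3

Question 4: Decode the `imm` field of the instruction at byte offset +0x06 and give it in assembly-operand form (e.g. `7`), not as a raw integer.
174

[06] ae b1 → 0xb1ae
  op=0xb1ae>>10=0x2c ⇒ movi (RI)
  rd@[9:8]=0x1 ⇒ %r1
  imm@[7:0]=0xae ⇒ 174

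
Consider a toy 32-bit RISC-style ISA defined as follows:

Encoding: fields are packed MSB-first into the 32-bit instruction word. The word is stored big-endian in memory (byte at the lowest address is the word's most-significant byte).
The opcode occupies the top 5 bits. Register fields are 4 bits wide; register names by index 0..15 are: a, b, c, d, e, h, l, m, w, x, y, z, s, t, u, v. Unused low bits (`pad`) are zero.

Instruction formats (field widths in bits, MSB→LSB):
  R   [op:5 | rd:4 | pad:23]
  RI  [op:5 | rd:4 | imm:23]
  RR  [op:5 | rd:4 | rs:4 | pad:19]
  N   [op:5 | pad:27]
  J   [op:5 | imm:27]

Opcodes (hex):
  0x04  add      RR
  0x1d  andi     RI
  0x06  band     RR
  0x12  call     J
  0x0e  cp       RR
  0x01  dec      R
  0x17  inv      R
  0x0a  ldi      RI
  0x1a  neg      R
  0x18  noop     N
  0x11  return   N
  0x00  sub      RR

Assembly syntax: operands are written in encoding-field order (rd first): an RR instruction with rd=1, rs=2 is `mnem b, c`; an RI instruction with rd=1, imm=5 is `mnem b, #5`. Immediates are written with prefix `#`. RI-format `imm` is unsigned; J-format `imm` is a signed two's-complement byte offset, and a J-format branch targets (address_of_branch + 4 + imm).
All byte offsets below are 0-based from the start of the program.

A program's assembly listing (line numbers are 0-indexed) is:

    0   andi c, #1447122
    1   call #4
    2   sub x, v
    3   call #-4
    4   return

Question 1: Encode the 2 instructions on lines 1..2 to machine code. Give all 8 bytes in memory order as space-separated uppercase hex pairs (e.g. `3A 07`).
90 00 00 04 04 F8 00 00

L1: call op=0x12:5|imm=4:27 ⇒ 0x90000004 ⇒ big 90 00 00 04
L2: sub op=0x0:5|rd=9:4|rs=15:4|pad=0:19 ⇒ 0x04f80000 ⇒ big 04 f8 00 00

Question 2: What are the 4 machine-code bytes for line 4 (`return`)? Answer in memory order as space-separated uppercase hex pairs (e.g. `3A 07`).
L4: return op=0x11:5|pad=0:27 ⇒ 0x88000000 ⇒ big 88 00 00 00

88 00 00 00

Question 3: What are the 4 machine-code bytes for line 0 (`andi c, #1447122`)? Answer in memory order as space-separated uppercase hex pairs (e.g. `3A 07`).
0. andi fields op=0x1d:5|rd=2:4|imm=1447122:23 → word e91614d2h → e9 16 14 d2

E9 16 14 D2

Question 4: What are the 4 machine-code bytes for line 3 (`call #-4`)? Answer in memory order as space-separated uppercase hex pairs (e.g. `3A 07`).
97 FF FF FC

line 3 (call): pack op=0x12:5|imm=-4:27 = 0x97fffffc; big→ 97 ff ff fc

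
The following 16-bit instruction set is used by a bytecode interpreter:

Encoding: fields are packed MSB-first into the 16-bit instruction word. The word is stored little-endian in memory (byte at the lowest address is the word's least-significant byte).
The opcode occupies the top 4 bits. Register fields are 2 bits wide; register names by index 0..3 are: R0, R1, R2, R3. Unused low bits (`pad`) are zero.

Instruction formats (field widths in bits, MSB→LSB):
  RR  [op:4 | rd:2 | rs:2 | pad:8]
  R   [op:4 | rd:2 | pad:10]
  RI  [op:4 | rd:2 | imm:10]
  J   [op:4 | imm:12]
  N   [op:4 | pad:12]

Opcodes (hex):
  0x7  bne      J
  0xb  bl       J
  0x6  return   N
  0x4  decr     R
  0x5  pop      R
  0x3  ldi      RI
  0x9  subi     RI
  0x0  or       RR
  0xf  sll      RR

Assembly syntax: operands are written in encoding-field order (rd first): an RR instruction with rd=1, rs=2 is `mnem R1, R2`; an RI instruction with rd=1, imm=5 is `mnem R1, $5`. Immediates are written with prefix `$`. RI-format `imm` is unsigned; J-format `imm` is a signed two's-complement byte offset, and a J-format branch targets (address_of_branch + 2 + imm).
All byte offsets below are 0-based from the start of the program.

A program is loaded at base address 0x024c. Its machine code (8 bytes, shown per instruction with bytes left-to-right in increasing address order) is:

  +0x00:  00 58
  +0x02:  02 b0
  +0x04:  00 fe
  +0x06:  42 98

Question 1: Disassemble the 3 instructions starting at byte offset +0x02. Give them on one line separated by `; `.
[02] 02 b0 → 0xb002
  opcode bits[15:12]=0xb: bl/J
  [11:0] imm=2 = $2
[04] 00 fe → 0xfe00
  opcode bits[15:12]=0xf: sll/RR
  [11:10] rd=3 = R3
  [9:8] rs=2 = R2
[06] 42 98 → 0x9842
  opcode bits[15:12]=0x9: subi/RI
  [11:10] rd=2 = R2
  [9:0] imm=66 = $66

bl $2; sll R3, R2; subi R2, $66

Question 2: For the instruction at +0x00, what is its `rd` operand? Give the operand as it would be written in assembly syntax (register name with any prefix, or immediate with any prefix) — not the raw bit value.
R2

@+00  little-endian(00 58) = 0x5800
  op=0x5800>>12=0x5 ⇒ pop (R)
  [11:10] rd=2 = R2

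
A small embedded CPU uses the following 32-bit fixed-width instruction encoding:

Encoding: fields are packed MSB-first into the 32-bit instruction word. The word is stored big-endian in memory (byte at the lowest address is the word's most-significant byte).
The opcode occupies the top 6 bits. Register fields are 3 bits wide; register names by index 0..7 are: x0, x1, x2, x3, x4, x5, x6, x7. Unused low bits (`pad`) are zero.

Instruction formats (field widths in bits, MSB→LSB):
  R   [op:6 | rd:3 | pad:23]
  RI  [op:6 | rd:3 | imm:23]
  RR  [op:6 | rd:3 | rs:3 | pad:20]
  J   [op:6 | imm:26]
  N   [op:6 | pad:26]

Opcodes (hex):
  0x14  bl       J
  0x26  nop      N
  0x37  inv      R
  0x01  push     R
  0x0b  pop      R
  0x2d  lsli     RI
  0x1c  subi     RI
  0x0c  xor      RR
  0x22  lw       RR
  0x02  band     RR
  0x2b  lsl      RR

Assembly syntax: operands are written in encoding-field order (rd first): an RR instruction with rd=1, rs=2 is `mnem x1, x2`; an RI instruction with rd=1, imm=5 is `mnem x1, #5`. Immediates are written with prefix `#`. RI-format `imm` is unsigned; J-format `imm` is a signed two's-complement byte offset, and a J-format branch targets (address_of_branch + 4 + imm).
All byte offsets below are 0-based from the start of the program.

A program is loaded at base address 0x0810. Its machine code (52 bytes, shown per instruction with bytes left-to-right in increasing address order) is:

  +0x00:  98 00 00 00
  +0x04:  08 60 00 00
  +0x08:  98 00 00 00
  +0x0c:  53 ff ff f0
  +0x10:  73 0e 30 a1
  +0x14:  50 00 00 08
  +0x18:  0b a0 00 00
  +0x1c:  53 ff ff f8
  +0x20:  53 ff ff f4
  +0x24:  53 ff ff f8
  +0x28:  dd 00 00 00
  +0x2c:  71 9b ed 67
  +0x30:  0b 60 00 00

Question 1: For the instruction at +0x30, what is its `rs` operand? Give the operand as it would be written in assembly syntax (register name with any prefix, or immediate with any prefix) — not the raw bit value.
x6

[30] 0b 60 00 00 → 0x0b600000
  opcode bits[31:26]=0x2: band/RR
  rd@[25:23]=0x6 ⇒ x6
  rs@[22:20]=0x6 ⇒ x6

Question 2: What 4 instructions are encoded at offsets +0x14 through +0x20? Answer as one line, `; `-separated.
[14] 50 00 00 08 → 0x50000008
  op=0x50000008>>26=0x14 ⇒ bl (J)
  imm: (w>>0)&0x3ffffff=0x8 → #8
[18] 0b a0 00 00 → 0x0ba00000
  op=0x0ba00000>>26=0x2 ⇒ band (RR)
  rd: (w>>23)&0x7=0x7 → x7
  rs: (w>>20)&0x7=0x2 → x2
[1c] 53 ff ff f8 → 0x53fffff8
  op=0x53fffff8>>26=0x14 ⇒ bl (J)
  imm: (w>>0)&0x3ffffff=0x3fffff8 (s26→-8) → #-8
[20] 53 ff ff f4 → 0x53fffff4
  op=0x53fffff4>>26=0x14 ⇒ bl (J)
  imm: (w>>0)&0x3ffffff=0x3fffff4 (s26→-12) → #-12

bl #8; band x7, x2; bl #-8; bl #-12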